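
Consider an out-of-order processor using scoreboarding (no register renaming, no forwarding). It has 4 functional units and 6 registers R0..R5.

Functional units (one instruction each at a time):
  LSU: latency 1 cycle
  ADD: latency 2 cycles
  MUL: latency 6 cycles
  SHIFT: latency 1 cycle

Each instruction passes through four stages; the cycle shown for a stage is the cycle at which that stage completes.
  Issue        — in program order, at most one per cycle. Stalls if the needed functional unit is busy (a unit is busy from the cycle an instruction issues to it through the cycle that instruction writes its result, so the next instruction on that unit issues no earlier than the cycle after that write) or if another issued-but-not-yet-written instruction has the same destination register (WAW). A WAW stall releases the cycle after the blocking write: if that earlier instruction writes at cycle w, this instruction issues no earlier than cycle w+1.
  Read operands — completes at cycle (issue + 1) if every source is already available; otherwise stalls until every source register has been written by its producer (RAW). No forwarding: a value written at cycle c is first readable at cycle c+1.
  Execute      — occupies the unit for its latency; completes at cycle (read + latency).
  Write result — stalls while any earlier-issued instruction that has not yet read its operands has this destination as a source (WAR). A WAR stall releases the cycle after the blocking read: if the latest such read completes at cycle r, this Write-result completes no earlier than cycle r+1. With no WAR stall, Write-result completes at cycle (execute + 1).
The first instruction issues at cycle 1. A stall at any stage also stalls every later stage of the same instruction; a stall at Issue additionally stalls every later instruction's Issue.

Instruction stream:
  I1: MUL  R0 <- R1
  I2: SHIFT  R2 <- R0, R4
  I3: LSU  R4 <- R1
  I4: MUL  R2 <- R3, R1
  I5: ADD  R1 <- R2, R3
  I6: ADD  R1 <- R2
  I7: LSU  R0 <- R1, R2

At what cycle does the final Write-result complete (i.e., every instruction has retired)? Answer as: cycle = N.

  I1 | 1 | 2 | 8 | 9
  I2 | 2 | 10 | 11 | 12   RAW R0: wait I1 write@9
  I3 | 3 | 4 | 5 | 11   WAR R4: wait I2 read@10
  I4 | 13 | 14 | 20 | 21   WAW R2: wait I2 write@12
  I5 | 14 | 22 | 24 | 25   RAW R2: wait I4 write@21
  I6 | 26 | 27 | 29 | 30   struct: ADD busy until I5 writes@25
  I7 | 27 | 31 | 32 | 33   RAW R1: wait I6 write@30

cycle = 33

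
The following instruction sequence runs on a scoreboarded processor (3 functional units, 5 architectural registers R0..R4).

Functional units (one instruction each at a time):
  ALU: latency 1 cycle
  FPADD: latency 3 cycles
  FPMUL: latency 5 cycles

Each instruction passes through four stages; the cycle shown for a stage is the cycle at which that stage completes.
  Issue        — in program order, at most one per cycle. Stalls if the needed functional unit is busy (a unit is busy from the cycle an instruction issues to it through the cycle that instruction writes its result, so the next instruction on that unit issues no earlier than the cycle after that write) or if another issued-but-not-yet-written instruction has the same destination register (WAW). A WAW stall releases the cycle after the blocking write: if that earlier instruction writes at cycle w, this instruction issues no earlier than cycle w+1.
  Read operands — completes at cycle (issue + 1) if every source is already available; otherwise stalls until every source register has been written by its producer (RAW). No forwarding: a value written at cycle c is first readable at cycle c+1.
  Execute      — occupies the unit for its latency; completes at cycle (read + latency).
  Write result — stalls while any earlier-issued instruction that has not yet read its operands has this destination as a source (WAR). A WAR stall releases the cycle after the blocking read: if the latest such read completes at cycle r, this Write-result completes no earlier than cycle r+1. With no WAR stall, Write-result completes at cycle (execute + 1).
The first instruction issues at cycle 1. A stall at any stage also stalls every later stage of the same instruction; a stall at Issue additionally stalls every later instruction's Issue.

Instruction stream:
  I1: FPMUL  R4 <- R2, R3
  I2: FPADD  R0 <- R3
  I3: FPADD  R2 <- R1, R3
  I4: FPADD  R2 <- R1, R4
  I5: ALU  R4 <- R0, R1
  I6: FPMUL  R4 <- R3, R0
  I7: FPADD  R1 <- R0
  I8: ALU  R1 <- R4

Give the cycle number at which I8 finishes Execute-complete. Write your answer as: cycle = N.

cycle = 28

[1] I1→FPMUL
[2] I1 RO, I2→FPADD
[3] I2 RO
[6] I2 EX
[7] I1 EX, I2 WR R0
[8] I1 WR R4, I3→FPADD
[9] I3 RO
[12] I3 EX
[13] I3 WR R2
[14] I4→FPADD
[15] I4 RO, I5→ALU
[16] I5 RO
[17] I5 EX
[18] I4 EX, I5 WR R4
[19] I4 WR R2, I6→FPMUL
[20] I6 RO, I7→FPADD
[21] I7 RO
[24] I7 EX
[25] I6 EX, I7 WR R1
[26] I6 WR R4, I8→ALU
[27] I8 RO
[28] I8 EX
[29] I8 WR R1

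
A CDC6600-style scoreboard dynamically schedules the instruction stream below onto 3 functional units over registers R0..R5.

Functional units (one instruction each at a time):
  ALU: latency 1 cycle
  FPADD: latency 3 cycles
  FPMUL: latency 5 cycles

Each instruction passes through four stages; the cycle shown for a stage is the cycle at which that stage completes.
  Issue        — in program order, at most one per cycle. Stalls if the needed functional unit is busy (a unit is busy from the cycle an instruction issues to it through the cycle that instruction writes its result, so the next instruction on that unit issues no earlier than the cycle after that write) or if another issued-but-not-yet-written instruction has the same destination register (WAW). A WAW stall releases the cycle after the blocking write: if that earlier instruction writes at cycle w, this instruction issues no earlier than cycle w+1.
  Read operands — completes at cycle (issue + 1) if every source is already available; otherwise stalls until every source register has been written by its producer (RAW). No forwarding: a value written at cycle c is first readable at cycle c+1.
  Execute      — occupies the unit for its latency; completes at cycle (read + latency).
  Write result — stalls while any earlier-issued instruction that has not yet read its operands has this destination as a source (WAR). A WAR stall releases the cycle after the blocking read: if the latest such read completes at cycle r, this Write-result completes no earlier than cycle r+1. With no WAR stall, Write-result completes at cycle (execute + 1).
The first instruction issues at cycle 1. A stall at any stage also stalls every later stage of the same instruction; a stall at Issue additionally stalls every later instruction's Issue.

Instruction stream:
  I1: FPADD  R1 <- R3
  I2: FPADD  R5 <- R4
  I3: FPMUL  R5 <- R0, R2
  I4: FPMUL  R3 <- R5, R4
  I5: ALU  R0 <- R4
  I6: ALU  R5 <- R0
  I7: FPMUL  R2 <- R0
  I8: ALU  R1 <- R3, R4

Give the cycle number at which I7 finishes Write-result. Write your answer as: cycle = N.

cycle = 36

[I1] 1/2/5/6
[I2] 7/8/11/12  (struct: FPADD busy until I1 writes@6)
[I3] 13/14/19/20  (WAW R5: wait I2 write@12)
[I4] 21/22/27/28  (struct: FPMUL busy until I3 writes@20)
[I5] 22/23/24/25
[I6] 26/27/28/29  (struct: ALU busy until I5 writes@25)
[I7] 29/30/35/36  (struct: FPMUL busy until I4 writes@28)
[I8] 30/31/32/33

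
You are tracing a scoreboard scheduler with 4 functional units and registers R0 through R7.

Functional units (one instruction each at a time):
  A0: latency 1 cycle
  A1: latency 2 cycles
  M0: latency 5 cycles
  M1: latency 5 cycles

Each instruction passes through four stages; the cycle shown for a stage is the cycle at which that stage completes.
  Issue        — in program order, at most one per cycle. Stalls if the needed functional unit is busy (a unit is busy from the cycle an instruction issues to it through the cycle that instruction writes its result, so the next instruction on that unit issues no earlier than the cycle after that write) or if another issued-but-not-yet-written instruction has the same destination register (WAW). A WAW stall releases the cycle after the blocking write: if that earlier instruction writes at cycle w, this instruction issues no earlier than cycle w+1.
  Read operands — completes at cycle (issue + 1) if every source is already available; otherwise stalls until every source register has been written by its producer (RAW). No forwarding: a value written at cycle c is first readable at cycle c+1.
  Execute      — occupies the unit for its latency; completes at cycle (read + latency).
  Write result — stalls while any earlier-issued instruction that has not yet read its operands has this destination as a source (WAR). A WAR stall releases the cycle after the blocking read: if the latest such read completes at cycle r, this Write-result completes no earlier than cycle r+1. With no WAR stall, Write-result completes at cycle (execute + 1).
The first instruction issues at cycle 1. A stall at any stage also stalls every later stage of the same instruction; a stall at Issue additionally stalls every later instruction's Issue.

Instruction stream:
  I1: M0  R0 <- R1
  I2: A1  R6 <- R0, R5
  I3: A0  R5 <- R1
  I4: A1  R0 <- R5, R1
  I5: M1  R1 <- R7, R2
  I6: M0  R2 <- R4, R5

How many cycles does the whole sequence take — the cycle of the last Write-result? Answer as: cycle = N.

cycle = 22

I1: IS=1 RO=2 EX=7 WR=8
I2: IS=2 RO=9 EX=11 WR=12  [RAW R0: wait I1 write@8]
I3: IS=3 RO=4 EX=5 WR=10  [WAR R5: wait I2 read@9]
I4: IS=13 RO=14 EX=16 WR=17  [struct: A1 busy until I2 writes@12]
I5: IS=14 RO=15 EX=20 WR=21
I6: IS=15 RO=16 EX=21 WR=22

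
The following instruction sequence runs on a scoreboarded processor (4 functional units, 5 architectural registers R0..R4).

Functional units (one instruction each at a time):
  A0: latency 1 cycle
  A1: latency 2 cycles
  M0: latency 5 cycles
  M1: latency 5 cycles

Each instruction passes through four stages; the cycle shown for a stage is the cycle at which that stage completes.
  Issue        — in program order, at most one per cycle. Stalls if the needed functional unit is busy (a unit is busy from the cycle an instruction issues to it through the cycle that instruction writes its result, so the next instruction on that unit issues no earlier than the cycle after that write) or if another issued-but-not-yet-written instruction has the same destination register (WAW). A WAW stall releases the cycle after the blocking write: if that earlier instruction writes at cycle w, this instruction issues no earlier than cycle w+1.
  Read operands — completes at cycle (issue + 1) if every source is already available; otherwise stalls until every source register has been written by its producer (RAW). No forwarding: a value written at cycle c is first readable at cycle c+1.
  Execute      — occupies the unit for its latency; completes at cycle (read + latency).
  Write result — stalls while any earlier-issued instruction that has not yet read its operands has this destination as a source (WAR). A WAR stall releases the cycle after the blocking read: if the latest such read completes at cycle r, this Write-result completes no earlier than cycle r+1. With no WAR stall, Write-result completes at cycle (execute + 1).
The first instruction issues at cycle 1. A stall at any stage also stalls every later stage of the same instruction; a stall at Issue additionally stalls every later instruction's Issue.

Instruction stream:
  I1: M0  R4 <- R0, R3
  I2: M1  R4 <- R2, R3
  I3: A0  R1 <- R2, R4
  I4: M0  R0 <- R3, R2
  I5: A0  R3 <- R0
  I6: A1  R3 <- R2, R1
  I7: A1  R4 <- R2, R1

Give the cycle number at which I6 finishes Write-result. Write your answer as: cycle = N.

I1  is:1  ro:2  ex:7  wr:8
I2  is:9  ro:10  ex:15  wr:16  — WAW R4: wait I1 write@8
I3  is:10  ro:17  ex:18  wr:19  — RAW R4: wait I2 write@16
I4  is:11  ro:12  ex:17  wr:18
I5  is:20  ro:21  ex:22  wr:23  — struct: A0 busy until I3 writes@19
I6  is:24  ro:25  ex:27  wr:28  — WAW R3: wait I5 write@23
I7  is:29  ro:30  ex:32  wr:33  — struct: A1 busy until I6 writes@28

cycle = 28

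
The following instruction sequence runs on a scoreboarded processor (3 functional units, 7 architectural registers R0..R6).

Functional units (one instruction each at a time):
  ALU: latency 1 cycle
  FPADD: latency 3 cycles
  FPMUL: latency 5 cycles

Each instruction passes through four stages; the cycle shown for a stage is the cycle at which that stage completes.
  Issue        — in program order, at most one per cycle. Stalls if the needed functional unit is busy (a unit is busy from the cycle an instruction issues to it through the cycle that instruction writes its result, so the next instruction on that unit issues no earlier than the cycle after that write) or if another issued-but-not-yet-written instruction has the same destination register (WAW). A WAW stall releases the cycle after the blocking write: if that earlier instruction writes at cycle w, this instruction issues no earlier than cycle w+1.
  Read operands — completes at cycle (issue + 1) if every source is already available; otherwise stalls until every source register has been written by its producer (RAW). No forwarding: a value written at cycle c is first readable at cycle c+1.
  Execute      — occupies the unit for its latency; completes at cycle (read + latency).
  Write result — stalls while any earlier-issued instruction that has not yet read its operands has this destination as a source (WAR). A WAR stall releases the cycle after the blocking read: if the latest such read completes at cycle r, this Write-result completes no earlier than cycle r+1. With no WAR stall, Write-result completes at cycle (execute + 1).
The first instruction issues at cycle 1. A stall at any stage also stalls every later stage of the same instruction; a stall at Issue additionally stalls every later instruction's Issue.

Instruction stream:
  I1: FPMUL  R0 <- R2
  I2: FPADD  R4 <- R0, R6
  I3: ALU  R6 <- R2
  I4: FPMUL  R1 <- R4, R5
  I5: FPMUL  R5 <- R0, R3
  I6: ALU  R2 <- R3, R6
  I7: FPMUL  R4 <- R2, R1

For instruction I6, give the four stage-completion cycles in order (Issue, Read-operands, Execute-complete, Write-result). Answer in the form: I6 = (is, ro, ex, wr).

I6 = (22, 23, 24, 25)

I1: IS=1 RO=2 EX=7 WR=8
I2: IS=2 RO=9 EX=12 WR=13  [RAW R0: wait I1 write@8]
I3: IS=3 RO=4 EX=5 WR=10  [WAR R6: wait I2 read@9]
I4: IS=9 RO=14 EX=19 WR=20  [struct: FPMUL busy until I1 writes@8; RAW R4: wait I2 write@13]
I5: IS=21 RO=22 EX=27 WR=28  [struct: FPMUL busy until I4 writes@20]
I6: IS=22 RO=23 EX=24 WR=25
I7: IS=29 RO=30 EX=35 WR=36  [struct: FPMUL busy until I5 writes@28]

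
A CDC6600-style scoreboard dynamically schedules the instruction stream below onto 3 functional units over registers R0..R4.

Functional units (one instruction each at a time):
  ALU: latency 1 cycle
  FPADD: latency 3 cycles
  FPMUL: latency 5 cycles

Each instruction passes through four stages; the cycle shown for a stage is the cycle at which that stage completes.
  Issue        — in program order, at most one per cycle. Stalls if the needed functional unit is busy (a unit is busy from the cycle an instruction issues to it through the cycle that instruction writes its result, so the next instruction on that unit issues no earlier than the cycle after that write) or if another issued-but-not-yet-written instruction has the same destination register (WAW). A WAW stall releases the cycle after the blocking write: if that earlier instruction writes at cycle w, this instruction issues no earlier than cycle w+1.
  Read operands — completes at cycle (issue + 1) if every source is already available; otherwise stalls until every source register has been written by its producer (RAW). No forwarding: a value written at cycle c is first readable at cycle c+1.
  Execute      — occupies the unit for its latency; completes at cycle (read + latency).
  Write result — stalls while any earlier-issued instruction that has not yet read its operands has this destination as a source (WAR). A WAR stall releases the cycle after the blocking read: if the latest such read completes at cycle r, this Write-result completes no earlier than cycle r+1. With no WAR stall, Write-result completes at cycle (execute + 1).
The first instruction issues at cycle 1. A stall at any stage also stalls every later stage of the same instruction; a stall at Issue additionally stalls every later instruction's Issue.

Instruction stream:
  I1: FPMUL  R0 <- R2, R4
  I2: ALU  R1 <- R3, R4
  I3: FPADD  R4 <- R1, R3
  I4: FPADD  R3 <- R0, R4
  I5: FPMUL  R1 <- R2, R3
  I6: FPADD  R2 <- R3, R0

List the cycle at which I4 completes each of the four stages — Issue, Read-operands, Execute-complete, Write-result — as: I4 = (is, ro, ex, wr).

c1: I1 issues→FPMUL
c2: I1 reads, I2 issues→ALU
c3: I2 reads, I3 issues→FPADD
c4: I2 exec-done
c5: I2 writes R1
c6: I3 reads
c7: I1 exec-done
c8: I1 writes R0
c9: I3 exec-done
c10: I3 writes R4
c11: I4 issues→FPADD
c12: I4 reads, I5 issues→FPMUL
c15: I4 exec-done
c16: I4 writes R3
c17: I5 reads, I6 issues→FPADD
c18: I6 reads
c21: I6 exec-done
c22: I5 exec-done, I6 writes R2
c23: I5 writes R1

I4 = (11, 12, 15, 16)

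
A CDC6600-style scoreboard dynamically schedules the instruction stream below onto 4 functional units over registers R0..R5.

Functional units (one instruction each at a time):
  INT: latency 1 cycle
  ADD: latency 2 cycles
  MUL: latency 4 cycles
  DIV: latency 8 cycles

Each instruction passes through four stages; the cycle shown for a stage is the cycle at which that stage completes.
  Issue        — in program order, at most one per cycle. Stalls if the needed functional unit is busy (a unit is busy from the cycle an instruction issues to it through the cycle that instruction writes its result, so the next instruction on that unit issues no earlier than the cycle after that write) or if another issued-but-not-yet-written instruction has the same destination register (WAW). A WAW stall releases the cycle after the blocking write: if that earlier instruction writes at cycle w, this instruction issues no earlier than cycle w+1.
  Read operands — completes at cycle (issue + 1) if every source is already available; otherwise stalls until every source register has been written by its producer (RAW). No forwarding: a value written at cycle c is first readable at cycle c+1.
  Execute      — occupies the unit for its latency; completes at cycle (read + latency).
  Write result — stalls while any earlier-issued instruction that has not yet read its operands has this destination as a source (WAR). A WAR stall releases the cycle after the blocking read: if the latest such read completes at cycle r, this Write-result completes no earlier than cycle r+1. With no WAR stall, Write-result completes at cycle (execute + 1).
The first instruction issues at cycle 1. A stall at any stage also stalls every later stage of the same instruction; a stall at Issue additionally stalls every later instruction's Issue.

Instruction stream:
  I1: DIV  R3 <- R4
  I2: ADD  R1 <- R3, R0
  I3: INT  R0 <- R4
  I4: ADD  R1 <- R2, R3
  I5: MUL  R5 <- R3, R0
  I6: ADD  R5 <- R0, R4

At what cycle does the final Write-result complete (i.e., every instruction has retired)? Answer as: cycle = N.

cycle = 28

c1: I1 issues→DIV
c2: I1 reads · I2 issues→ADD
c3: I3 issues→INT
c4: I3 reads
c5: I3 exec-done
c10: I1 exec-done
c11: I1 writes R3
c12: I2 reads
c13: I3 writes R0
c14: I2 exec-done
c15: I2 writes R1
c16: I4 issues→ADD
c17: I4 reads · I5 issues→MUL
c18: I5 reads
c19: I4 exec-done
c20: I4 writes R1
c22: I5 exec-done
c23: I5 writes R5
c24: I6 issues→ADD
c25: I6 reads
c27: I6 exec-done
c28: I6 writes R5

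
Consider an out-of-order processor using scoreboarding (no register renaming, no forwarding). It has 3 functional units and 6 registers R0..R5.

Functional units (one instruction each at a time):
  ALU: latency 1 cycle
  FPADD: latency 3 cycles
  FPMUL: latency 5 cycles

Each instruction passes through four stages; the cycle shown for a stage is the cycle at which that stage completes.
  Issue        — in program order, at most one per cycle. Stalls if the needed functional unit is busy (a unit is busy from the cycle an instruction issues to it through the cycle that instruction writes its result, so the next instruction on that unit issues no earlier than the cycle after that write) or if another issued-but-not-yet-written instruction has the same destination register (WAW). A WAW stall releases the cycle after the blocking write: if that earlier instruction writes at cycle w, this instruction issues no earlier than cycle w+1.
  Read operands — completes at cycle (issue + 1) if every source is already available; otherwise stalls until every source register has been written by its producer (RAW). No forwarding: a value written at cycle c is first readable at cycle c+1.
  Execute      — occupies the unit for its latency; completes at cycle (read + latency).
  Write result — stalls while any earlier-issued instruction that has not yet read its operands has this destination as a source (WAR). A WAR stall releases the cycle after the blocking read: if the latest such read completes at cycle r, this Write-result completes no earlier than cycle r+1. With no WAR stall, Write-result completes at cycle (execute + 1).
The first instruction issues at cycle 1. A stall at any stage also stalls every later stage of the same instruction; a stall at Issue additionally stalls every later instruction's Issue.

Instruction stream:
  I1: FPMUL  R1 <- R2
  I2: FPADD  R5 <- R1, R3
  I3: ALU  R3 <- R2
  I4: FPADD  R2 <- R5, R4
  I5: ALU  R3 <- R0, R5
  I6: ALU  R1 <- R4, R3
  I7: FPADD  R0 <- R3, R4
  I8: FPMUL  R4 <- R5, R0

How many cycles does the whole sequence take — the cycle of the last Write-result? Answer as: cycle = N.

cycle = 32

  I1 | 1 | 2 | 7 | 8
  I2 | 2 | 9 | 12 | 13   RAW R1: wait I1 write@8
  I3 | 3 | 4 | 5 | 10   WAR R3: wait I2 read@9
  I4 | 14 | 15 | 18 | 19   struct: FPADD busy until I2 writes@13
  I5 | 15 | 16 | 17 | 18
  I6 | 19 | 20 | 21 | 22   struct: ALU busy until I5 writes@18
  I7 | 20 | 21 | 24 | 25
  I8 | 21 | 26 | 31 | 32   RAW R0: wait I7 write@25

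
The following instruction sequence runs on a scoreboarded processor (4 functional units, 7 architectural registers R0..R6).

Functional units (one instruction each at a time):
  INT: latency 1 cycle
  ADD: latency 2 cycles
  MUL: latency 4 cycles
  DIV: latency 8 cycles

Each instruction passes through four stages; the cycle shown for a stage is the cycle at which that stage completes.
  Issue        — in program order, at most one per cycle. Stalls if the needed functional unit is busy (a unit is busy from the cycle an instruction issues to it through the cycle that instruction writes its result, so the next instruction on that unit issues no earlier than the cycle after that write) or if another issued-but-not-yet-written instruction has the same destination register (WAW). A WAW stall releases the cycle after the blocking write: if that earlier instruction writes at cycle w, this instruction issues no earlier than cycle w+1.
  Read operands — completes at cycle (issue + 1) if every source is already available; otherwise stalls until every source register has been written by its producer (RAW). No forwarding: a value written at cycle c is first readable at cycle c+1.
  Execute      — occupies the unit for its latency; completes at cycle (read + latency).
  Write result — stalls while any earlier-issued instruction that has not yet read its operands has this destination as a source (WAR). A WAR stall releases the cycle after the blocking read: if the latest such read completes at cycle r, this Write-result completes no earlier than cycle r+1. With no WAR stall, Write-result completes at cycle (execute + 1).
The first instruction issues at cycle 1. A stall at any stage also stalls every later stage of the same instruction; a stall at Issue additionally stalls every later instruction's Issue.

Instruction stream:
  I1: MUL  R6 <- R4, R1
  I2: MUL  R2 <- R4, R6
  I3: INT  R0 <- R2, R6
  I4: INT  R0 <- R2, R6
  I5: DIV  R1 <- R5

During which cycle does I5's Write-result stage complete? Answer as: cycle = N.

cycle = 29

[I1] 1/2/6/7
[I2] 8/9/13/14  (struct: MUL busy until I1 writes@7)
[I3] 9/15/16/17  (RAW R2: wait I2 write@14)
[I4] 18/19/20/21  (struct: INT busy until I3 writes@17)
[I5] 19/20/28/29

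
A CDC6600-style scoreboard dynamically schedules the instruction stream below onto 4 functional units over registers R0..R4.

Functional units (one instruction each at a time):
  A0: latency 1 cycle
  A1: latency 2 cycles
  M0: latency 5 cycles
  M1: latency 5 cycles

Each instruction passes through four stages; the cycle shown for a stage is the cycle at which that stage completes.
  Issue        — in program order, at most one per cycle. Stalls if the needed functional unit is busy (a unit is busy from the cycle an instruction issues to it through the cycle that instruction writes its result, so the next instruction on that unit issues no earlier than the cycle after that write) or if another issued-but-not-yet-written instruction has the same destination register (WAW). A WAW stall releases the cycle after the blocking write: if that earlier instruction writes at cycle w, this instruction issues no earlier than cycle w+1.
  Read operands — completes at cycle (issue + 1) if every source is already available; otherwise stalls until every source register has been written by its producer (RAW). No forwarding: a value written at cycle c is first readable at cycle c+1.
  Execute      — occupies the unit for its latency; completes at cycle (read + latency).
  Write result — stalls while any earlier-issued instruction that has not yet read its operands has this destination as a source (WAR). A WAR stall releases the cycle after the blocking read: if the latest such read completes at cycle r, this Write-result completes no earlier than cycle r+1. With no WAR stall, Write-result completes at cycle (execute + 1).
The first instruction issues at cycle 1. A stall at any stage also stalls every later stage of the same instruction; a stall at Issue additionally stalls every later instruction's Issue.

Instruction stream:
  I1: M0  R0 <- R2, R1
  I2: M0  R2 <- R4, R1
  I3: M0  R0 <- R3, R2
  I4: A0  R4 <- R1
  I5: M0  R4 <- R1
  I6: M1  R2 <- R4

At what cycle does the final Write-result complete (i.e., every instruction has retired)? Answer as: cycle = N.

cycle = 39

c1: issue I1 (M0)
c2: I1 read-ops
c7: I1 finished on M0
c8: I1→R0
c9: issue I2 (M0)
c10: I2 read-ops
c15: I2 finished on M0
c16: I2→R2
c17: issue I3 (M0)
c18: I3 read-ops, issue I4 (A0)
c19: I4 read-ops
c20: I4 finished on A0
c21: I4→R4
c23: I3 finished on M0
c24: I3→R0
c25: issue I5 (M0)
c26: I5 read-ops, issue I6 (M1)
c31: I5 finished on M0
c32: I5→R4
c33: I6 read-ops
c38: I6 finished on M1
c39: I6→R2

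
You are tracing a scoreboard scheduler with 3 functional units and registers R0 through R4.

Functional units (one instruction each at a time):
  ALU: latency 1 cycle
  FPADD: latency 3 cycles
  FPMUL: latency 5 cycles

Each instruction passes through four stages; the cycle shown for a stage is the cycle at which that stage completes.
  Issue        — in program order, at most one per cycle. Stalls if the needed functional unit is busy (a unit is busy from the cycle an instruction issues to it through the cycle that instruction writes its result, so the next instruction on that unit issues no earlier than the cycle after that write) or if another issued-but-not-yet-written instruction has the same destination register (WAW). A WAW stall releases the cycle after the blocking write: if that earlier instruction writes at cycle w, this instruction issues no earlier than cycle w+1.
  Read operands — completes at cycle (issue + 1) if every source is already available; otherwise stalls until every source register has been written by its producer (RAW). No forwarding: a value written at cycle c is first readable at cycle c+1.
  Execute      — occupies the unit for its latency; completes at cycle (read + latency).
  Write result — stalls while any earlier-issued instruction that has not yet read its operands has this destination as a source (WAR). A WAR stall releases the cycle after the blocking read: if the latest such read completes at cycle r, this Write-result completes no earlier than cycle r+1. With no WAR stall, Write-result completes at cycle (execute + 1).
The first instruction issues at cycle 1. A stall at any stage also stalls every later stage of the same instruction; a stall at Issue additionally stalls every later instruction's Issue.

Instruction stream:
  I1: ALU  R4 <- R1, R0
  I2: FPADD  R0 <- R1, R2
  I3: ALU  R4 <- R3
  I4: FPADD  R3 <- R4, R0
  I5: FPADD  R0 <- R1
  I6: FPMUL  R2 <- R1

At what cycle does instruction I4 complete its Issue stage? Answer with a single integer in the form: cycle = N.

cycle = 8

[I1] 1/2/3/4
[I2] 2/3/6/7
[I3] 5/6/7/8  (struct: ALU busy until I1 writes@4)
[I4] 8/9/12/13  (struct: FPADD busy until I2 writes@7)
[I5] 14/15/18/19  (struct: FPADD busy until I4 writes@13)
[I6] 15/16/21/22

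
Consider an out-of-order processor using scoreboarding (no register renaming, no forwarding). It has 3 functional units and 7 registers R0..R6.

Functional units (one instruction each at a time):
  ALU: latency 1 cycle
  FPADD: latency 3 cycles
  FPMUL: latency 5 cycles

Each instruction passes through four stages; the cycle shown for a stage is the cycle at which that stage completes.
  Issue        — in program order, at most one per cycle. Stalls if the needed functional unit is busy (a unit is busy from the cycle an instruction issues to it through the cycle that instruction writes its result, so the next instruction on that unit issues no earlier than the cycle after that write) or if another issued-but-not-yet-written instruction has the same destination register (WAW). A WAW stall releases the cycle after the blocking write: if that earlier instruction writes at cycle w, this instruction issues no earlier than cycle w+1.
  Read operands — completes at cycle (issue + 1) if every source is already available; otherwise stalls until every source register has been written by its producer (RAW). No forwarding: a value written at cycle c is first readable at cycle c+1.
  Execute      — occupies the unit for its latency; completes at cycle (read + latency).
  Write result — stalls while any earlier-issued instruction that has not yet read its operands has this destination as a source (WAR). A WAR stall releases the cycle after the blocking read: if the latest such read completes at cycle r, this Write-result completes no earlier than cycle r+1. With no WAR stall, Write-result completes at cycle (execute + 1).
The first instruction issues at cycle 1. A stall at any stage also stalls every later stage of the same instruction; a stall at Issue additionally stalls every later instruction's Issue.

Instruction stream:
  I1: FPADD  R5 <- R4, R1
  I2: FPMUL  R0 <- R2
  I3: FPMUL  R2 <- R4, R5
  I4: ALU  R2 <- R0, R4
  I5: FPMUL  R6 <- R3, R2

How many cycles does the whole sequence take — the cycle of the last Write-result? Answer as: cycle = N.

[I1] 1/2/5/6
[I2] 2/3/8/9
[I3] 10/11/16/17  (struct: FPMUL busy until I2 writes@9)
[I4] 18/19/20/21  (WAW R2: wait I3 write@17)
[I5] 19/22/27/28  (RAW R2: wait I4 write@21)

cycle = 28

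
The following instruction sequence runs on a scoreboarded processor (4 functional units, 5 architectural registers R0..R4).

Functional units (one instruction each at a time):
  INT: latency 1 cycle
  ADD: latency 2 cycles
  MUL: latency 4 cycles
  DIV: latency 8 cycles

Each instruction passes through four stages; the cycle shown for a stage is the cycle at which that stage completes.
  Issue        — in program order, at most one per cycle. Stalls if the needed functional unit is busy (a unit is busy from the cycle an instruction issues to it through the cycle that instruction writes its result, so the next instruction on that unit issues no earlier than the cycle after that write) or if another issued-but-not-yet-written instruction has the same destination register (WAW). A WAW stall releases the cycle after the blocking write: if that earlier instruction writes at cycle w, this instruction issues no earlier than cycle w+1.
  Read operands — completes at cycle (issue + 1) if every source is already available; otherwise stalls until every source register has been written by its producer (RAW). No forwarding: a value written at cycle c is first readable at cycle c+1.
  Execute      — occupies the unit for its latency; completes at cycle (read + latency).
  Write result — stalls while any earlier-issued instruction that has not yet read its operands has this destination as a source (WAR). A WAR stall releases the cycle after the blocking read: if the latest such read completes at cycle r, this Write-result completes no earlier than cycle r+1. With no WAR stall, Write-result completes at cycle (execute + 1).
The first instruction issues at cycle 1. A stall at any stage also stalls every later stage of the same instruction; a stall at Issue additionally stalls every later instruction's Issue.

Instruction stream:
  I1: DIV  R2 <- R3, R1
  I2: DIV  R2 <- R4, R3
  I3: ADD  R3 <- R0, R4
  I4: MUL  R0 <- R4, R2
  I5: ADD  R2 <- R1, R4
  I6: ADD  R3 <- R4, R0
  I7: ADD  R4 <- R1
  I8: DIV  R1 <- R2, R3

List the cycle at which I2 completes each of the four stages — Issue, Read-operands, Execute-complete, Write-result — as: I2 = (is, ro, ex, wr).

I2 = (12, 13, 21, 22)

[1] I1 issues→DIV
[2] I1 reads
[10] I1 exec-done
[11] I1 writes R2
[12] I2 issues→DIV
[13] I2 reads; I3 issues→ADD
[14] I3 reads; I4 issues→MUL
[16] I3 exec-done
[17] I3 writes R3
[21] I2 exec-done
[22] I2 writes R2
[23] I4 reads; I5 issues→ADD
[24] I5 reads
[26] I5 exec-done
[27] I4 exec-done; I5 writes R2
[28] I4 writes R0; I6 issues→ADD
[29] I6 reads
[31] I6 exec-done
[32] I6 writes R3
[33] I7 issues→ADD
[34] I7 reads; I8 issues→DIV
[35] I8 reads
[36] I7 exec-done
[37] I7 writes R4
[43] I8 exec-done
[44] I8 writes R1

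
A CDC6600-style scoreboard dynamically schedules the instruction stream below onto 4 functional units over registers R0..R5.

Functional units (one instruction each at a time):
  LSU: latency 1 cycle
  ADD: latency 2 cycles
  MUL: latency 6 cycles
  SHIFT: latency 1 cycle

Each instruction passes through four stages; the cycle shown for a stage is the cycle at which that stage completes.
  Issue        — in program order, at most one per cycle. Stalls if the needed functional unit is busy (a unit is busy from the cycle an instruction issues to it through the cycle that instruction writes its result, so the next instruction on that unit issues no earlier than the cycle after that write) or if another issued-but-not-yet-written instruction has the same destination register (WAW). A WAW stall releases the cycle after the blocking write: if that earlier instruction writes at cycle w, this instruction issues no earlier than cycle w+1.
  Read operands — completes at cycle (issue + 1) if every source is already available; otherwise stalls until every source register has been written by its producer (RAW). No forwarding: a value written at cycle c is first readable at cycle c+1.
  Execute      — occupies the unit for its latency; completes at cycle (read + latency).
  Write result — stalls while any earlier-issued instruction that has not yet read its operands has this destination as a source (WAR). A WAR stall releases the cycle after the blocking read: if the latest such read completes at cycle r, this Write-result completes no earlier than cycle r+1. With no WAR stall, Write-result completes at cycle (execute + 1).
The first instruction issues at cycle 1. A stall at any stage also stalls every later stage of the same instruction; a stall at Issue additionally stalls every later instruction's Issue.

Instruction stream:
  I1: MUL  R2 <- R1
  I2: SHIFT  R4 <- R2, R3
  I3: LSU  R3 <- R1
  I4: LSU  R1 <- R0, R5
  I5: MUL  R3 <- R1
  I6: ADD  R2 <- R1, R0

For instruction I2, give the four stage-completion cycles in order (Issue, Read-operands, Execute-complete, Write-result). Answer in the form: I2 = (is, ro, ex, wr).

[1] I1 issues→MUL
[2] I1 reads, I2 issues→SHIFT
[3] I3 issues→LSU
[4] I3 reads
[5] I3 exec-done
[8] I1 exec-done
[9] I1 writes R2
[10] I2 reads
[11] I2 exec-done, I3 writes R3
[12] I2 writes R4, I4 issues→LSU
[13] I4 reads, I5 issues→MUL
[14] I4 exec-done, I6 issues→ADD
[15] I4 writes R1
[16] I5 reads, I6 reads
[18] I6 exec-done
[19] I6 writes R2
[22] I5 exec-done
[23] I5 writes R3

I2 = (2, 10, 11, 12)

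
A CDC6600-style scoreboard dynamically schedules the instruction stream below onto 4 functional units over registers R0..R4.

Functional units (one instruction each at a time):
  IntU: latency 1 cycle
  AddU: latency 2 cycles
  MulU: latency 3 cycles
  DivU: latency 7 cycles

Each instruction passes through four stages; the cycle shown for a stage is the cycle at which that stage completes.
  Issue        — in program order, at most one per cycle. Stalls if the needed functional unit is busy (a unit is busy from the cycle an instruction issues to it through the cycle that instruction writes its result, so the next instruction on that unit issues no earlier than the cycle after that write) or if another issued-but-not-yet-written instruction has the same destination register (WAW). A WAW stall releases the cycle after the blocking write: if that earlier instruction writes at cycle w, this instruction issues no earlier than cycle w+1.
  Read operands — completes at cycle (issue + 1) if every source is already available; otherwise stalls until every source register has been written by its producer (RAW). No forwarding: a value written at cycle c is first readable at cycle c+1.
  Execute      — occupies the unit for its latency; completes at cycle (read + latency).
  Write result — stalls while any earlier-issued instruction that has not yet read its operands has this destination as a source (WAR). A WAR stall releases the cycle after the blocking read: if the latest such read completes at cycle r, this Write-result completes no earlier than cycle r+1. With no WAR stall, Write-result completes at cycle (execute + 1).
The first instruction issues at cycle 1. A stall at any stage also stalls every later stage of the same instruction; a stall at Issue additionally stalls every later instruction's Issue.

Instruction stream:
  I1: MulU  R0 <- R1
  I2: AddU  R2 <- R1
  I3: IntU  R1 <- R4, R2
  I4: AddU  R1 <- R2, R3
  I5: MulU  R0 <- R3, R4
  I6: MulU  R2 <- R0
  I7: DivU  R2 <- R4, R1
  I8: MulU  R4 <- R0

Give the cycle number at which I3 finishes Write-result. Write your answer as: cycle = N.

cycle 1: I1→MulU
cycle 2: I1 RO, I2→AddU
cycle 3: I2 RO, I3→IntU
cycle 5: I1 EX, I2 EX
cycle 6: I1 WR R0, I2 WR R2
cycle 7: I3 RO
cycle 8: I3 EX
cycle 9: I3 WR R1
cycle 10: I4→AddU
cycle 11: I4 RO, I5→MulU
cycle 12: I5 RO
cycle 13: I4 EX
cycle 14: I4 WR R1
cycle 15: I5 EX
cycle 16: I5 WR R0
cycle 17: I6→MulU
cycle 18: I6 RO
cycle 21: I6 EX
cycle 22: I6 WR R2
cycle 23: I7→DivU
cycle 24: I7 RO, I8→MulU
cycle 25: I8 RO
cycle 28: I8 EX
cycle 29: I8 WR R4
cycle 31: I7 EX
cycle 32: I7 WR R2

cycle = 9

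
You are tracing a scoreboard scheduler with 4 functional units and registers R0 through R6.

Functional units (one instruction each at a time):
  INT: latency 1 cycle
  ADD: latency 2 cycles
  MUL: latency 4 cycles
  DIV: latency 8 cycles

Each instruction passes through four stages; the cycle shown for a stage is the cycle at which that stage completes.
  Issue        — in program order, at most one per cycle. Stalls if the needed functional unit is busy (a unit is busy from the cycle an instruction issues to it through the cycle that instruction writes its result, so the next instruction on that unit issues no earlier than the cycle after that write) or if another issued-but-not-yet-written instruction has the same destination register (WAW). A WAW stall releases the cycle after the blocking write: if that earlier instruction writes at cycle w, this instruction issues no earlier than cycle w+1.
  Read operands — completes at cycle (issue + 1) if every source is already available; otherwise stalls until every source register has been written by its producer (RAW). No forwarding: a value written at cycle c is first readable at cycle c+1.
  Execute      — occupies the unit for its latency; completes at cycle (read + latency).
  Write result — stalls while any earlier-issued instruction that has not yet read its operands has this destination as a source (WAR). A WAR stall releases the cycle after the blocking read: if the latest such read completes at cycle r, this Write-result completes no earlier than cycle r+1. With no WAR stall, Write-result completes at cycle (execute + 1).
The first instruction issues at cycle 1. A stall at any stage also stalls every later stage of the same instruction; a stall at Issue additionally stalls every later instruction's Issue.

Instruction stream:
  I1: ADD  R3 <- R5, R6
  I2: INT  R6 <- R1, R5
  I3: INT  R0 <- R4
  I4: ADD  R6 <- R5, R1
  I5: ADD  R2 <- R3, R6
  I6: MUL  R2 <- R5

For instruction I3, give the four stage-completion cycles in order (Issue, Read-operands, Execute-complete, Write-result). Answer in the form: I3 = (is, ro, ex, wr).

t=1  issue I1 (ADD)
t=2  I1 read-ops; issue I2 (INT)
t=3  I2 read-ops
t=4  I1 finished on ADD; I2 finished on INT
t=5  I1→R3; I2→R6
t=6  issue I3 (INT)
t=7  I3 read-ops; issue I4 (ADD)
t=8  I3 finished on INT; I4 read-ops
t=9  I3→R0
t=10  I4 finished on ADD
t=11  I4→R6
t=12  issue I5 (ADD)
t=13  I5 read-ops
t=15  I5 finished on ADD
t=16  I5→R2
t=17  issue I6 (MUL)
t=18  I6 read-ops
t=22  I6 finished on MUL
t=23  I6→R2

I3 = (6, 7, 8, 9)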